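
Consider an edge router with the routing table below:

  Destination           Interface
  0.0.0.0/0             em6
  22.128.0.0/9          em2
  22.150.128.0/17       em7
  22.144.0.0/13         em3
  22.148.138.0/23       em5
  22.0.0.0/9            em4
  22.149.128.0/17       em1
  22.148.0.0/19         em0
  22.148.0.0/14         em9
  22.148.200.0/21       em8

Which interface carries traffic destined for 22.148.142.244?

Routes whose prefix contains 22.148.142.244:
  0.0.0.0/0 (default, matches everything) -> em6
  22.128.0.0/9 (22.128.0.0 - 22.255.255.255) -> em2
  22.144.0.0/13 (22.144.0.0 - 22.151.255.255) -> em3
  22.148.0.0/14 (22.148.0.0 - 22.151.255.255) -> em9
More-specific entries that do NOT match:
  22.148.138.0/23 (22.148.138.0 - 22.148.139.255) does not contain 22.148.142.244
  22.148.200.0/21 (22.148.200.0 - 22.148.207.255) does not contain 22.148.142.244
  22.148.0.0/19 (22.148.0.0 - 22.148.31.255) does not contain 22.148.142.244
  22.150.128.0/17 (22.150.128.0 - 22.150.255.255) does not contain 22.148.142.244
  22.149.128.0/17 (22.149.128.0 - 22.149.255.255) does not contain 22.148.142.244
Longest matching prefix is /14 -> interface em9.

em9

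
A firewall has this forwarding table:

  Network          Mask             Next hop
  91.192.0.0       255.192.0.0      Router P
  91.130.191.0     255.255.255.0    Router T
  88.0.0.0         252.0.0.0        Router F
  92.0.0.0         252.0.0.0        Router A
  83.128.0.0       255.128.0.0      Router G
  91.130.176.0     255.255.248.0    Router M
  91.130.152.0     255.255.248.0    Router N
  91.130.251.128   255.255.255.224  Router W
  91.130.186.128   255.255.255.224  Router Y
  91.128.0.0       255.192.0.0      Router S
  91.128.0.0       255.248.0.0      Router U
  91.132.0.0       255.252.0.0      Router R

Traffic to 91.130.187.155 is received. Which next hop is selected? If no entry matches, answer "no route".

Routes whose prefix contains 91.130.187.155:
  88.0.0.0/6 (88.0.0.0 - 91.255.255.255) -> Router F
  91.128.0.0/10 (91.128.0.0 - 91.191.255.255) -> Router S
  91.128.0.0/13 (91.128.0.0 - 91.135.255.255) -> Router U
More-specific entries that do NOT match:
  91.130.251.128/27 (91.130.251.128 - 91.130.251.159) does not contain 91.130.187.155
  91.130.186.128/27 (91.130.186.128 - 91.130.186.159) does not contain 91.130.187.155
  91.130.191.0/24 (91.130.191.0 - 91.130.191.255) does not contain 91.130.187.155
  91.130.176.0/21 (91.130.176.0 - 91.130.183.255) does not contain 91.130.187.155
  91.130.152.0/21 (91.130.152.0 - 91.130.159.255) does not contain 91.130.187.155
  91.132.0.0/14 (91.132.0.0 - 91.135.255.255) does not contain 91.130.187.155
Longest matching prefix is /13 -> next hop Router U.

Router U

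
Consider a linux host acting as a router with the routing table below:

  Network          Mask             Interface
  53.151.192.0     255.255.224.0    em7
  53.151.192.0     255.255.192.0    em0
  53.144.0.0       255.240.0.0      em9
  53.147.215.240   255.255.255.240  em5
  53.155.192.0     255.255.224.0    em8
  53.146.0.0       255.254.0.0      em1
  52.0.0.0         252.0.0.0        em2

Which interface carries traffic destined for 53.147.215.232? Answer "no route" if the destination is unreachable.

em1

Routes whose prefix contains 53.147.215.232:
  52.0.0.0/6 (52.0.0.0 - 55.255.255.255) -> em2
  53.144.0.0/12 (53.144.0.0 - 53.159.255.255) -> em9
  53.146.0.0/15 (53.146.0.0 - 53.147.255.255) -> em1
More-specific entries that do NOT match:
  53.147.215.240/28 (53.147.215.240 - 53.147.215.255) does not contain 53.147.215.232
  53.151.192.0/19 (53.151.192.0 - 53.151.223.255) does not contain 53.147.215.232
  53.155.192.0/19 (53.155.192.0 - 53.155.223.255) does not contain 53.147.215.232
  53.151.192.0/18 (53.151.192.0 - 53.151.255.255) does not contain 53.147.215.232
Longest matching prefix is /15 -> interface em1.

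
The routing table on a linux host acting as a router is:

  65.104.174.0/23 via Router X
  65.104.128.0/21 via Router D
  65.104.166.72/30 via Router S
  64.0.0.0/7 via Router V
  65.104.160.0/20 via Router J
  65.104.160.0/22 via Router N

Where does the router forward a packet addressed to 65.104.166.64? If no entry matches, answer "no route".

Router J

Routes whose prefix contains 65.104.166.64:
  64.0.0.0/7 (64.0.0.0 - 65.255.255.255) -> Router V
  65.104.160.0/20 (65.104.160.0 - 65.104.175.255) -> Router J
More-specific entries that do NOT match:
  65.104.166.72/30 (65.104.166.72 - 65.104.166.75) does not contain 65.104.166.64
  65.104.174.0/23 (65.104.174.0 - 65.104.175.255) does not contain 65.104.166.64
  65.104.160.0/22 (65.104.160.0 - 65.104.163.255) does not contain 65.104.166.64
  65.104.128.0/21 (65.104.128.0 - 65.104.135.255) does not contain 65.104.166.64
Longest matching prefix is /20 -> next hop Router J.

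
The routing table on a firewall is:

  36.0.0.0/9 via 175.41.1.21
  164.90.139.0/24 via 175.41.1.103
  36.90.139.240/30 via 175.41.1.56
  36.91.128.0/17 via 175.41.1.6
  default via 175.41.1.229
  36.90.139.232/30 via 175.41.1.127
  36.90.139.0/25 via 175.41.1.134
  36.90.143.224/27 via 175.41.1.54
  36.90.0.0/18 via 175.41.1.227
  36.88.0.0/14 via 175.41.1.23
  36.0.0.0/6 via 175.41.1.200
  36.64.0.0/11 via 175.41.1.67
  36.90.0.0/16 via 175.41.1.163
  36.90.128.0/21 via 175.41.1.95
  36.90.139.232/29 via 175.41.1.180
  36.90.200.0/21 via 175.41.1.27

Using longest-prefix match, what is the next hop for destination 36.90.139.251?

Routes whose prefix contains 36.90.139.251:
  0.0.0.0/0 (default, matches everything) -> 175.41.1.229
  36.0.0.0/6 (36.0.0.0 - 39.255.255.255) -> 175.41.1.200
  36.0.0.0/9 (36.0.0.0 - 36.127.255.255) -> 175.41.1.21
  36.64.0.0/11 (36.64.0.0 - 36.95.255.255) -> 175.41.1.67
  36.88.0.0/14 (36.88.0.0 - 36.91.255.255) -> 175.41.1.23
  36.90.0.0/16 (36.90.0.0 - 36.90.255.255) -> 175.41.1.163
More-specific entries that do NOT match:
  36.90.139.240/30 (36.90.139.240 - 36.90.139.243) does not contain 36.90.139.251
  36.90.139.232/30 (36.90.139.232 - 36.90.139.235) does not contain 36.90.139.251
  36.90.139.232/29 (36.90.139.232 - 36.90.139.239) does not contain 36.90.139.251
  36.90.143.224/27 (36.90.143.224 - 36.90.143.255) does not contain 36.90.139.251
  36.90.139.0/25 (36.90.139.0 - 36.90.139.127) does not contain 36.90.139.251
  164.90.139.0/24 (164.90.139.0 - 164.90.139.255) does not contain 36.90.139.251
  36.90.128.0/21 (36.90.128.0 - 36.90.135.255) does not contain 36.90.139.251
  36.90.200.0/21 (36.90.200.0 - 36.90.207.255) does not contain 36.90.139.251
  36.90.0.0/18 (36.90.0.0 - 36.90.63.255) does not contain 36.90.139.251
  36.91.128.0/17 (36.91.128.0 - 36.91.255.255) does not contain 36.90.139.251
Longest matching prefix is /16 -> next hop 175.41.1.163.

175.41.1.163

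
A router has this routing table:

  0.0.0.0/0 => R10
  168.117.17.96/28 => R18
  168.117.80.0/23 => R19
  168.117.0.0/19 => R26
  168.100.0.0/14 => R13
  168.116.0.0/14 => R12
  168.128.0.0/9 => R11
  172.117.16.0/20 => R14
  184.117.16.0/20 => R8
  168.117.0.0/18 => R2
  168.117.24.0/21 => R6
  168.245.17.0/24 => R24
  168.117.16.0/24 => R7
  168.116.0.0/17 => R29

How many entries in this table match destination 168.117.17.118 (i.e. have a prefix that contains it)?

4

Prefixes containing 168.117.17.118:
  0.0.0.0/0 (default, matches everything)
  168.116.0.0/14 (168.116.0.0 - 168.119.255.255)
  168.117.0.0/18 (168.117.0.0 - 168.117.63.255)
  168.117.0.0/19 (168.117.0.0 - 168.117.31.255)
Total matching entries: 4.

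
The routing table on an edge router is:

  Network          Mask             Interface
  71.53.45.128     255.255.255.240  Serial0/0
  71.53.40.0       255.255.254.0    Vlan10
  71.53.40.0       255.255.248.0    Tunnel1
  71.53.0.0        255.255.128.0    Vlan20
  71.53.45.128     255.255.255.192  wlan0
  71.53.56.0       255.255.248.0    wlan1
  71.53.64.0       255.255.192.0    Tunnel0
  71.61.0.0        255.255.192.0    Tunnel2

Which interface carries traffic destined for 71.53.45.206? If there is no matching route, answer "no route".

Routes whose prefix contains 71.53.45.206:
  71.53.0.0/17 (71.53.0.0 - 71.53.127.255) -> Vlan20
  71.53.40.0/21 (71.53.40.0 - 71.53.47.255) -> Tunnel1
More-specific entries that do NOT match:
  71.53.45.128/28 (71.53.45.128 - 71.53.45.143) does not contain 71.53.45.206
  71.53.45.128/26 (71.53.45.128 - 71.53.45.191) does not contain 71.53.45.206
  71.53.40.0/23 (71.53.40.0 - 71.53.41.255) does not contain 71.53.45.206
Longest matching prefix is /21 -> interface Tunnel1.

Tunnel1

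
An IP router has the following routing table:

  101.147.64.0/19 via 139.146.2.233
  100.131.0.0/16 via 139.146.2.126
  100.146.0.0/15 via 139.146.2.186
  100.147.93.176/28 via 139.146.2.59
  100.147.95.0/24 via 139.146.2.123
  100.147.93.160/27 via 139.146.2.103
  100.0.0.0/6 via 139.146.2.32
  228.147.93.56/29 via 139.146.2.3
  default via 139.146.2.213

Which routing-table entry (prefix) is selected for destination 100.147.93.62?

100.146.0.0/15

Entries matching 100.147.93.62:
  0.0.0.0/0 (default, matches everything)
  100.0.0.0/6 (100.0.0.0 - 103.255.255.255)
  100.146.0.0/15 (100.146.0.0 - 100.147.255.255)
Most specific is 100.146.0.0/15.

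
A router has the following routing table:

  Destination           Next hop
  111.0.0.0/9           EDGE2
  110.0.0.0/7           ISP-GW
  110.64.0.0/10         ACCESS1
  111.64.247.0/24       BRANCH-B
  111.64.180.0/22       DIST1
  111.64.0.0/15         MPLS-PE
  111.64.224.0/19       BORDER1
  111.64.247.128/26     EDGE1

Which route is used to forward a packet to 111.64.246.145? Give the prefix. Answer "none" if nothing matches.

Entries matching 111.64.246.145:
  110.0.0.0/7 (110.0.0.0 - 111.255.255.255)
  111.0.0.0/9 (111.0.0.0 - 111.127.255.255)
  111.64.0.0/15 (111.64.0.0 - 111.65.255.255)
  111.64.224.0/19 (111.64.224.0 - 111.64.255.255)
Most specific is 111.64.224.0/19.

111.64.224.0/19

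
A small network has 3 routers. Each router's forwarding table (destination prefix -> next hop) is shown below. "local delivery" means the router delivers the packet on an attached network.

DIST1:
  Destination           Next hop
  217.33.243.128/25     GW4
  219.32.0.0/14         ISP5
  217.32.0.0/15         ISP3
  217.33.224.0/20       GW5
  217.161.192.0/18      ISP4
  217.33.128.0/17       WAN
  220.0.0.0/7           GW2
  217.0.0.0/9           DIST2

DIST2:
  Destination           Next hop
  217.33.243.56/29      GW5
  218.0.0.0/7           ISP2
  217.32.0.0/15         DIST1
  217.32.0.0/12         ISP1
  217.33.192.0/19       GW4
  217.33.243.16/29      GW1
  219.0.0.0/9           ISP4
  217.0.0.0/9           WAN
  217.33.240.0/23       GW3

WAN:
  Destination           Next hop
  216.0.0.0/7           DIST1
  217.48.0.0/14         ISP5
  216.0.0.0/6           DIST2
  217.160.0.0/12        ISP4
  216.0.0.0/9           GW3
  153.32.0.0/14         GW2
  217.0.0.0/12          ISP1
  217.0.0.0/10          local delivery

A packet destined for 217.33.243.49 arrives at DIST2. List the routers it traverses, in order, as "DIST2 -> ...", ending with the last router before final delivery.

At DIST2: longest match for 217.33.243.49 is 217.32.0.0/15 -> DIST1
At DIST1: longest match for 217.33.243.49 is 217.33.128.0/17 -> WAN
At WAN: longest match for 217.33.243.49 is 217.0.0.0/10 -> local delivery

DIST2 -> DIST1 -> WAN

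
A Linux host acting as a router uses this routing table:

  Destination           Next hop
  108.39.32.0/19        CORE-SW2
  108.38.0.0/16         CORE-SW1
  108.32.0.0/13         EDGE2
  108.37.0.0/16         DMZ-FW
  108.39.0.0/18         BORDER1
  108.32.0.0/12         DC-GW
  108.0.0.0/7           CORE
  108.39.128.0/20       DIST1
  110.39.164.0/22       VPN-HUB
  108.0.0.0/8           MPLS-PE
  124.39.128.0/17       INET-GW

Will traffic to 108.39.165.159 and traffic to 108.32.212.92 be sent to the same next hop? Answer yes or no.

108.39.165.159: longest match 108.32.0.0/13 -> EDGE2
108.32.212.92: longest match 108.32.0.0/13 -> EDGE2

yes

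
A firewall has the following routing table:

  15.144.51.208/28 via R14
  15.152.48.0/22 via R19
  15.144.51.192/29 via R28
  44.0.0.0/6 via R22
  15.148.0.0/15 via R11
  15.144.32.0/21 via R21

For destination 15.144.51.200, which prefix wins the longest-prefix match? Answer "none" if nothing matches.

15.144.51.200 is outside every listed prefix and there is no default route.

none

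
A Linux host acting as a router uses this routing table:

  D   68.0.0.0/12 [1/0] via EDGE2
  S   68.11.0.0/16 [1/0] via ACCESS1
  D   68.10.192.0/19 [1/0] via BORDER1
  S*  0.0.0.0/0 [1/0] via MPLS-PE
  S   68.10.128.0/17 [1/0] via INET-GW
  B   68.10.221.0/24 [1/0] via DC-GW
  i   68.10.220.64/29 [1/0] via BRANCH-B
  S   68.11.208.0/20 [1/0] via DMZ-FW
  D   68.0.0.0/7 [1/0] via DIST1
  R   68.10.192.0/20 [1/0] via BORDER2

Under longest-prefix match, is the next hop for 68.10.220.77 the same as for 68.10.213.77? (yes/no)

68.10.220.77: longest match 68.10.192.0/19 -> BORDER1
68.10.213.77: longest match 68.10.192.0/19 -> BORDER1

yes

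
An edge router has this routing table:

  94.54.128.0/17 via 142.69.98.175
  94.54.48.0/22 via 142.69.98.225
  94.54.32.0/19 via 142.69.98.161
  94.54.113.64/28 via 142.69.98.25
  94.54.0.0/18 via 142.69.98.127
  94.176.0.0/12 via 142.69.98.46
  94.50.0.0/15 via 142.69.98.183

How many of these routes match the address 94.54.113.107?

0

No listed prefix contains 94.54.113.107.
Total matching entries: 0.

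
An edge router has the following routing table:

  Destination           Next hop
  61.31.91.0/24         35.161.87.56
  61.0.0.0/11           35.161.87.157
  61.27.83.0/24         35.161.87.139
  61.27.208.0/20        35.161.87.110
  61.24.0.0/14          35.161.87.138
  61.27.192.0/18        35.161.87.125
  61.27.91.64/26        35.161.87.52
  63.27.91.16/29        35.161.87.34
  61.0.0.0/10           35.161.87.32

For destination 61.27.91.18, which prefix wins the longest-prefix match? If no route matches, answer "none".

Entries matching 61.27.91.18:
  61.0.0.0/10 (61.0.0.0 - 61.63.255.255)
  61.0.0.0/11 (61.0.0.0 - 61.31.255.255)
  61.24.0.0/14 (61.24.0.0 - 61.27.255.255)
Most specific is 61.24.0.0/14.

61.24.0.0/14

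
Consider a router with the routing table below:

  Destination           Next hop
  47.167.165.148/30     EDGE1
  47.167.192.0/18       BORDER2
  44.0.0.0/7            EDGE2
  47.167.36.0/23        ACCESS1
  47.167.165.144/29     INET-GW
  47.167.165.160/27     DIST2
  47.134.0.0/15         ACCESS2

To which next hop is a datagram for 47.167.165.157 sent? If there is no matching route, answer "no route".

no route

No entry's prefix contains 47.167.165.157; there is no default route.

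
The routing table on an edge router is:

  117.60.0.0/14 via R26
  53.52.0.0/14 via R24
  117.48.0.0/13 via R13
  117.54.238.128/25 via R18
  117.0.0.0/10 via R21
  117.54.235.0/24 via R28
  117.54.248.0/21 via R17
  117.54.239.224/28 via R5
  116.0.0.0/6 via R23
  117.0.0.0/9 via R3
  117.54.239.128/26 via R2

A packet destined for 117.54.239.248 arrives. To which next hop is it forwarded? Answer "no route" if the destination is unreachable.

Routes whose prefix contains 117.54.239.248:
  116.0.0.0/6 (116.0.0.0 - 119.255.255.255) -> R23
  117.0.0.0/9 (117.0.0.0 - 117.127.255.255) -> R3
  117.0.0.0/10 (117.0.0.0 - 117.63.255.255) -> R21
  117.48.0.0/13 (117.48.0.0 - 117.55.255.255) -> R13
More-specific entries that do NOT match:
  117.54.239.224/28 (117.54.239.224 - 117.54.239.239) does not contain 117.54.239.248
  117.54.239.128/26 (117.54.239.128 - 117.54.239.191) does not contain 117.54.239.248
  117.54.238.128/25 (117.54.238.128 - 117.54.238.255) does not contain 117.54.239.248
  117.54.235.0/24 (117.54.235.0 - 117.54.235.255) does not contain 117.54.239.248
  117.54.248.0/21 (117.54.248.0 - 117.54.255.255) does not contain 117.54.239.248
  117.60.0.0/14 (117.60.0.0 - 117.63.255.255) does not contain 117.54.239.248
  53.52.0.0/14 (53.52.0.0 - 53.55.255.255) does not contain 117.54.239.248
Longest matching prefix is /13 -> next hop R13.

R13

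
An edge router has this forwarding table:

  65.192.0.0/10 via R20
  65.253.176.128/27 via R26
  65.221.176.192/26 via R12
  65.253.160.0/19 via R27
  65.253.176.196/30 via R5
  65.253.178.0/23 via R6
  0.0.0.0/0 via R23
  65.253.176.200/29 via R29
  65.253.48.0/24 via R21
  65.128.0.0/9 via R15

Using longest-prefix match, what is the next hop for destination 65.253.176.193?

R27

Routes whose prefix contains 65.253.176.193:
  0.0.0.0/0 (default, matches everything) -> R23
  65.128.0.0/9 (65.128.0.0 - 65.255.255.255) -> R15
  65.192.0.0/10 (65.192.0.0 - 65.255.255.255) -> R20
  65.253.160.0/19 (65.253.160.0 - 65.253.191.255) -> R27
More-specific entries that do NOT match:
  65.253.176.196/30 (65.253.176.196 - 65.253.176.199) does not contain 65.253.176.193
  65.253.176.200/29 (65.253.176.200 - 65.253.176.207) does not contain 65.253.176.193
  65.253.176.128/27 (65.253.176.128 - 65.253.176.159) does not contain 65.253.176.193
  65.221.176.192/26 (65.221.176.192 - 65.221.176.255) does not contain 65.253.176.193
  65.253.48.0/24 (65.253.48.0 - 65.253.48.255) does not contain 65.253.176.193
  65.253.178.0/23 (65.253.178.0 - 65.253.179.255) does not contain 65.253.176.193
Longest matching prefix is /19 -> next hop R27.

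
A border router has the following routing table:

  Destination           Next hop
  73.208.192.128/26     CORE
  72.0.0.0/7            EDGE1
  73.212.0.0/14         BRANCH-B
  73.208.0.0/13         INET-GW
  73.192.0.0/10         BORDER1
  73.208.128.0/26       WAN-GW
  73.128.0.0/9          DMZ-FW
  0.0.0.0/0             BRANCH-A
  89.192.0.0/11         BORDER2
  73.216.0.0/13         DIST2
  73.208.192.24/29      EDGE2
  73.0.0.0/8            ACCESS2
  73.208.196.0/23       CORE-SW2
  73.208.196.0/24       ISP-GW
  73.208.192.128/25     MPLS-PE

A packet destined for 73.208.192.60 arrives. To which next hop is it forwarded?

Routes whose prefix contains 73.208.192.60:
  0.0.0.0/0 (default, matches everything) -> BRANCH-A
  72.0.0.0/7 (72.0.0.0 - 73.255.255.255) -> EDGE1
  73.0.0.0/8 (73.0.0.0 - 73.255.255.255) -> ACCESS2
  73.128.0.0/9 (73.128.0.0 - 73.255.255.255) -> DMZ-FW
  73.192.0.0/10 (73.192.0.0 - 73.255.255.255) -> BORDER1
  73.208.0.0/13 (73.208.0.0 - 73.215.255.255) -> INET-GW
More-specific entries that do NOT match:
  73.208.192.24/29 (73.208.192.24 - 73.208.192.31) does not contain 73.208.192.60
  73.208.192.128/26 (73.208.192.128 - 73.208.192.191) does not contain 73.208.192.60
  73.208.128.0/26 (73.208.128.0 - 73.208.128.63) does not contain 73.208.192.60
  73.208.192.128/25 (73.208.192.128 - 73.208.192.255) does not contain 73.208.192.60
  73.208.196.0/24 (73.208.196.0 - 73.208.196.255) does not contain 73.208.192.60
  73.208.196.0/23 (73.208.196.0 - 73.208.197.255) does not contain 73.208.192.60
  73.212.0.0/14 (73.212.0.0 - 73.215.255.255) does not contain 73.208.192.60
Longest matching prefix is /13 -> next hop INET-GW.

INET-GW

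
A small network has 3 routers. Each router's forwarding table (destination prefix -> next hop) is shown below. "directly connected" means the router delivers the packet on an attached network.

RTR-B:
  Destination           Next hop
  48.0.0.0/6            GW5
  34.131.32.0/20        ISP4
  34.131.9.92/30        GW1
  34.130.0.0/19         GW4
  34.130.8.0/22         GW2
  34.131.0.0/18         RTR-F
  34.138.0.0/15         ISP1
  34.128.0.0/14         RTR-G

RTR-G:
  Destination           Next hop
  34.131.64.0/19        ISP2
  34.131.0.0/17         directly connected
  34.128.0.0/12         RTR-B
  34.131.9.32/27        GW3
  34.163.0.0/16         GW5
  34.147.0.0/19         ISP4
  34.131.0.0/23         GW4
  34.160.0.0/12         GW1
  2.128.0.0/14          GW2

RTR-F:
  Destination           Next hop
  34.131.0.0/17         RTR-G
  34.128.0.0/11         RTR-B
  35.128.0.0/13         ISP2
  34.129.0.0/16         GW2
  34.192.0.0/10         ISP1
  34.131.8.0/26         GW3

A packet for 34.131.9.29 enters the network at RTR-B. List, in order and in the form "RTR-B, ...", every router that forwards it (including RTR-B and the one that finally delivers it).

RTR-B, RTR-F, RTR-G

At RTR-B: longest match for 34.131.9.29 is 34.131.0.0/18 -> RTR-F
At RTR-F: longest match for 34.131.9.29 is 34.131.0.0/17 -> RTR-G
At RTR-G: longest match for 34.131.9.29 is 34.131.0.0/17 -> directly connected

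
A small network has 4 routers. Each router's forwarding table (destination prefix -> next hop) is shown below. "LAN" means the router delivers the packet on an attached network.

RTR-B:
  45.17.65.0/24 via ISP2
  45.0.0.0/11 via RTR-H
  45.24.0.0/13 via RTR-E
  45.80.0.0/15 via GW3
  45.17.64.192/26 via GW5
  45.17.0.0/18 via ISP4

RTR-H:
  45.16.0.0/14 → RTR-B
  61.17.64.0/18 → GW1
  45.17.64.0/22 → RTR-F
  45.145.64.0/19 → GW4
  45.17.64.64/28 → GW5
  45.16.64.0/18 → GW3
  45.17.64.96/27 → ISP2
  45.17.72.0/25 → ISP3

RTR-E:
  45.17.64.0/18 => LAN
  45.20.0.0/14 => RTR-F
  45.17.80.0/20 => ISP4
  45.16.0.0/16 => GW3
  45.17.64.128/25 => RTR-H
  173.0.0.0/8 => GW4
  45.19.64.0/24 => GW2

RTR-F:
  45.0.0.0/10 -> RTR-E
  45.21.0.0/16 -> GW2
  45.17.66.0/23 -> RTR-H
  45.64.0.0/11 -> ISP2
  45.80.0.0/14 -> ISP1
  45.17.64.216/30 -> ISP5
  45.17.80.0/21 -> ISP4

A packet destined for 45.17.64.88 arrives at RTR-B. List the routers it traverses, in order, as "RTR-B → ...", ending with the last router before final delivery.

RTR-B → RTR-H → RTR-F → RTR-E

At RTR-B: longest match for 45.17.64.88 is 45.0.0.0/11 -> RTR-H
At RTR-H: longest match for 45.17.64.88 is 45.17.64.0/22 -> RTR-F
At RTR-F: longest match for 45.17.64.88 is 45.0.0.0/10 -> RTR-E
At RTR-E: longest match for 45.17.64.88 is 45.17.64.0/18 -> LAN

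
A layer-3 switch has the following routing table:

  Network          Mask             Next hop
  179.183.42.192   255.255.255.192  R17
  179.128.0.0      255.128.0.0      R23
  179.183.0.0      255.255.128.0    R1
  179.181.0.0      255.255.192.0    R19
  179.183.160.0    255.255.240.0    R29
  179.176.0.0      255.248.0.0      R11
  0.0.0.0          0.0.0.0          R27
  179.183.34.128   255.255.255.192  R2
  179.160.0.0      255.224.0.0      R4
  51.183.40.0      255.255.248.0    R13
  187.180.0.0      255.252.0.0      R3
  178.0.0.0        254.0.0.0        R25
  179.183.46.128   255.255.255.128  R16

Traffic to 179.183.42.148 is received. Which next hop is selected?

Routes whose prefix contains 179.183.42.148:
  0.0.0.0/0 (default, matches everything) -> R27
  178.0.0.0/7 (178.0.0.0 - 179.255.255.255) -> R25
  179.128.0.0/9 (179.128.0.0 - 179.255.255.255) -> R23
  179.160.0.0/11 (179.160.0.0 - 179.191.255.255) -> R4
  179.176.0.0/13 (179.176.0.0 - 179.183.255.255) -> R11
  179.183.0.0/17 (179.183.0.0 - 179.183.127.255) -> R1
More-specific entries that do NOT match:
  179.183.42.192/26 (179.183.42.192 - 179.183.42.255) does not contain 179.183.42.148
  179.183.34.128/26 (179.183.34.128 - 179.183.34.191) does not contain 179.183.42.148
  179.183.46.128/25 (179.183.46.128 - 179.183.46.255) does not contain 179.183.42.148
  51.183.40.0/21 (51.183.40.0 - 51.183.47.255) does not contain 179.183.42.148
  179.183.160.0/20 (179.183.160.0 - 179.183.175.255) does not contain 179.183.42.148
  179.181.0.0/18 (179.181.0.0 - 179.181.63.255) does not contain 179.183.42.148
Longest matching prefix is /17 -> next hop R1.

R1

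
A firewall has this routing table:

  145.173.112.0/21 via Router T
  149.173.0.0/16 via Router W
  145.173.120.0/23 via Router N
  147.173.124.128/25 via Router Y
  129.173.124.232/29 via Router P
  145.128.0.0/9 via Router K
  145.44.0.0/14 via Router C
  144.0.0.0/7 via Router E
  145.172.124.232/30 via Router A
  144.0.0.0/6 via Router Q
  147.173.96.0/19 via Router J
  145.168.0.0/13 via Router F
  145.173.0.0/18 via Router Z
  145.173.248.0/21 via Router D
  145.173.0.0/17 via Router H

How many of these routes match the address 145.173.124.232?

5

Prefixes containing 145.173.124.232:
  144.0.0.0/6 (144.0.0.0 - 147.255.255.255)
  144.0.0.0/7 (144.0.0.0 - 145.255.255.255)
  145.128.0.0/9 (145.128.0.0 - 145.255.255.255)
  145.168.0.0/13 (145.168.0.0 - 145.175.255.255)
  145.173.0.0/17 (145.173.0.0 - 145.173.127.255)
Total matching entries: 5.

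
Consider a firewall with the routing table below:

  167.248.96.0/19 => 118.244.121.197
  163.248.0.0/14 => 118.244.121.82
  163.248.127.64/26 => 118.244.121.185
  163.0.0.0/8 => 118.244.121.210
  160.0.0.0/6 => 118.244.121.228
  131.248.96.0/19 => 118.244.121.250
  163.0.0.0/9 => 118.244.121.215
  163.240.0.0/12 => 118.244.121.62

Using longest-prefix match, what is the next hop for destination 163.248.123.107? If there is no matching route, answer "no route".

118.244.121.82

Routes whose prefix contains 163.248.123.107:
  160.0.0.0/6 (160.0.0.0 - 163.255.255.255) -> 118.244.121.228
  163.0.0.0/8 (163.0.0.0 - 163.255.255.255) -> 118.244.121.210
  163.240.0.0/12 (163.240.0.0 - 163.255.255.255) -> 118.244.121.62
  163.248.0.0/14 (163.248.0.0 - 163.251.255.255) -> 118.244.121.82
More-specific entries that do NOT match:
  163.248.127.64/26 (163.248.127.64 - 163.248.127.127) does not contain 163.248.123.107
  167.248.96.0/19 (167.248.96.0 - 167.248.127.255) does not contain 163.248.123.107
  131.248.96.0/19 (131.248.96.0 - 131.248.127.255) does not contain 163.248.123.107
Longest matching prefix is /14 -> next hop 118.244.121.82.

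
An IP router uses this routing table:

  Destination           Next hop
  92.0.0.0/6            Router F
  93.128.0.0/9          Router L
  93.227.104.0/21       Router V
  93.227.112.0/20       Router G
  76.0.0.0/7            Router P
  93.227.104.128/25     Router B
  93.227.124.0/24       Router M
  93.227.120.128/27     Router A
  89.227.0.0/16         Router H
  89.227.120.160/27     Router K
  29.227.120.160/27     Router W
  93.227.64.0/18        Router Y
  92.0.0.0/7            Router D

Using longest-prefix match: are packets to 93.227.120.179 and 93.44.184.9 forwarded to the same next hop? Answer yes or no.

no

93.227.120.179: longest match 93.227.112.0/20 -> Router G
93.44.184.9: longest match 92.0.0.0/7 -> Router D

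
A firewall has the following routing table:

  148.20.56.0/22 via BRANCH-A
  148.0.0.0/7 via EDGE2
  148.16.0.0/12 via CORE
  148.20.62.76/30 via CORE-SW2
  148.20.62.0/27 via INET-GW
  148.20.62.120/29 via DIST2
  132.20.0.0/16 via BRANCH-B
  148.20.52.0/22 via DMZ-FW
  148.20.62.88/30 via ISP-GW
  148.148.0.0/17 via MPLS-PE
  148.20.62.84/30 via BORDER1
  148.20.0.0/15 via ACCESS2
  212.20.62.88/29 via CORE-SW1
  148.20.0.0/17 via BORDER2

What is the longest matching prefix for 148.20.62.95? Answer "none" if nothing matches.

Entries matching 148.20.62.95:
  148.0.0.0/7 (148.0.0.0 - 149.255.255.255)
  148.16.0.0/12 (148.16.0.0 - 148.31.255.255)
  148.20.0.0/15 (148.20.0.0 - 148.21.255.255)
  148.20.0.0/17 (148.20.0.0 - 148.20.127.255)
Most specific is 148.20.0.0/17.

148.20.0.0/17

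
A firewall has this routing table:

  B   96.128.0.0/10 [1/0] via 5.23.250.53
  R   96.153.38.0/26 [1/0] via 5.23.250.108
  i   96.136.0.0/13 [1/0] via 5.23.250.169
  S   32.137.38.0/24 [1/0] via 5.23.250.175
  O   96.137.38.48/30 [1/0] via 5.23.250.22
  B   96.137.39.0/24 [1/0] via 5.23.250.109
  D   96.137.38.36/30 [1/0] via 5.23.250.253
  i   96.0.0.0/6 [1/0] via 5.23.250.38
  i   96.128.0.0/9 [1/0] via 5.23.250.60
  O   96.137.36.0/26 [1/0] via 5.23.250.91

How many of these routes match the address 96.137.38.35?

4

Prefixes containing 96.137.38.35:
  96.0.0.0/6 (96.0.0.0 - 99.255.255.255)
  96.128.0.0/9 (96.128.0.0 - 96.255.255.255)
  96.128.0.0/10 (96.128.0.0 - 96.191.255.255)
  96.136.0.0/13 (96.136.0.0 - 96.143.255.255)
Total matching entries: 4.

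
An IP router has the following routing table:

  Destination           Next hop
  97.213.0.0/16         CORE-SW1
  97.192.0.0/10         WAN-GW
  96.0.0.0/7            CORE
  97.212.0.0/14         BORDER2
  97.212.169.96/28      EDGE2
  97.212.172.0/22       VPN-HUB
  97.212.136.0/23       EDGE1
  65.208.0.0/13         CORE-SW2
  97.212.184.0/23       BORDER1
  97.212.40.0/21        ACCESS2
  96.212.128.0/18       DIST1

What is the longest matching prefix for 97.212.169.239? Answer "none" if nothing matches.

Entries matching 97.212.169.239:
  96.0.0.0/7 (96.0.0.0 - 97.255.255.255)
  97.192.0.0/10 (97.192.0.0 - 97.255.255.255)
  97.212.0.0/14 (97.212.0.0 - 97.215.255.255)
Most specific is 97.212.0.0/14.

97.212.0.0/14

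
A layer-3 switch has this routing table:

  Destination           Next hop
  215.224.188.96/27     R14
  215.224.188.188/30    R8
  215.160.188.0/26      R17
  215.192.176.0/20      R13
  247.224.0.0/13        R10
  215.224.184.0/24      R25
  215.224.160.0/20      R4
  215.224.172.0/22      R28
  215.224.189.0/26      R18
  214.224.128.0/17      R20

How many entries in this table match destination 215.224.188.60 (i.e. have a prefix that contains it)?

No listed prefix contains 215.224.188.60.
Total matching entries: 0.

0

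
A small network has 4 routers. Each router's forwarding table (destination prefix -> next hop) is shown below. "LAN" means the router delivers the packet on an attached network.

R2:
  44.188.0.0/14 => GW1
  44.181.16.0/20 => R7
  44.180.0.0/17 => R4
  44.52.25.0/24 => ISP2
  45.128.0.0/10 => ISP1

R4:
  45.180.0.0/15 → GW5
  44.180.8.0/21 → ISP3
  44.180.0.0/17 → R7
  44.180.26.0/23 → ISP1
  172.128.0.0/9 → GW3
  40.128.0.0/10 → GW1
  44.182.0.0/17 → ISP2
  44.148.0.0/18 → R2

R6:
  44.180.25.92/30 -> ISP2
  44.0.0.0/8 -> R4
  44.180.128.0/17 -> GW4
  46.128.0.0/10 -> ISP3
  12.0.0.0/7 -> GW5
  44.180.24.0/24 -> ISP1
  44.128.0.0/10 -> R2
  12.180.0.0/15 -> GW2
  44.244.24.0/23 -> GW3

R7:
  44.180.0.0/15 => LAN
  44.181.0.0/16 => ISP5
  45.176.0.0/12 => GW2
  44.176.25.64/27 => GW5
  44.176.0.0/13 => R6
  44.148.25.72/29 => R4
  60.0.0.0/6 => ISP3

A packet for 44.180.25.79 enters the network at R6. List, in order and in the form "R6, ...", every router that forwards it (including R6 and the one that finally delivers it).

At R6: longest match for 44.180.25.79 is 44.128.0.0/10 -> R2
At R2: longest match for 44.180.25.79 is 44.180.0.0/17 -> R4
At R4: longest match for 44.180.25.79 is 44.180.0.0/17 -> R7
At R7: longest match for 44.180.25.79 is 44.180.0.0/15 -> LAN

R6, R2, R4, R7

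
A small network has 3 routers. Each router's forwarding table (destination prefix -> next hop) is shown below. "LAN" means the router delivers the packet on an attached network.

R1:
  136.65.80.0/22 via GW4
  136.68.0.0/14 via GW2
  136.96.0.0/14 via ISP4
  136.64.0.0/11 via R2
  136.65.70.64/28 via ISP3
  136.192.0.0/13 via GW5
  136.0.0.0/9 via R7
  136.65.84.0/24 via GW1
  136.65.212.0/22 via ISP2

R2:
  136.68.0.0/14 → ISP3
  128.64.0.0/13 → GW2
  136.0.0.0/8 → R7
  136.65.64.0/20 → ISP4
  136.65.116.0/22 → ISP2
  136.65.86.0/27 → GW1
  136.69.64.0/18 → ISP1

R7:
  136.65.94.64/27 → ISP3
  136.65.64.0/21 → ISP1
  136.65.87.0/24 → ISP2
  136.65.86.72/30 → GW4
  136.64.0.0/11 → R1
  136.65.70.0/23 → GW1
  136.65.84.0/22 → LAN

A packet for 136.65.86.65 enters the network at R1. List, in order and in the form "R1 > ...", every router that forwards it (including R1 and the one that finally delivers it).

R1 > R2 > R7

At R1: longest match for 136.65.86.65 is 136.64.0.0/11 -> R2
At R2: longest match for 136.65.86.65 is 136.0.0.0/8 -> R7
At R7: longest match for 136.65.86.65 is 136.65.84.0/22 -> LAN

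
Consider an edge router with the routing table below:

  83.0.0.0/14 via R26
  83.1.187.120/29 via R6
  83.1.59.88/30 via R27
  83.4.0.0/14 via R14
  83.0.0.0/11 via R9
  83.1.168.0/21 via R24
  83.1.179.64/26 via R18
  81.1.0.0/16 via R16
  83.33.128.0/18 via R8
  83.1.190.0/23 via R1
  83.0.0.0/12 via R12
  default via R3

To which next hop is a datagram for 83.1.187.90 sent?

Routes whose prefix contains 83.1.187.90:
  0.0.0.0/0 (default, matches everything) -> R3
  83.0.0.0/11 (83.0.0.0 - 83.31.255.255) -> R9
  83.0.0.0/12 (83.0.0.0 - 83.15.255.255) -> R12
  83.0.0.0/14 (83.0.0.0 - 83.3.255.255) -> R26
More-specific entries that do NOT match:
  83.1.59.88/30 (83.1.59.88 - 83.1.59.91) does not contain 83.1.187.90
  83.1.187.120/29 (83.1.187.120 - 83.1.187.127) does not contain 83.1.187.90
  83.1.179.64/26 (83.1.179.64 - 83.1.179.127) does not contain 83.1.187.90
  83.1.190.0/23 (83.1.190.0 - 83.1.191.255) does not contain 83.1.187.90
  83.1.168.0/21 (83.1.168.0 - 83.1.175.255) does not contain 83.1.187.90
  83.33.128.0/18 (83.33.128.0 - 83.33.191.255) does not contain 83.1.187.90
  81.1.0.0/16 (81.1.0.0 - 81.1.255.255) does not contain 83.1.187.90
Longest matching prefix is /14 -> next hop R26.

R26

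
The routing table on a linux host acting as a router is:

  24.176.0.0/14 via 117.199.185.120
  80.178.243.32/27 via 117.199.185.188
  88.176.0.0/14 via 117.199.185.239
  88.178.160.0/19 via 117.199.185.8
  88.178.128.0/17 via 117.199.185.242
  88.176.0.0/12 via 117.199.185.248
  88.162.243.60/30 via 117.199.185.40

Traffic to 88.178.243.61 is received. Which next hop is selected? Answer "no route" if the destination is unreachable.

Routes whose prefix contains 88.178.243.61:
  88.176.0.0/12 (88.176.0.0 - 88.191.255.255) -> 117.199.185.248
  88.176.0.0/14 (88.176.0.0 - 88.179.255.255) -> 117.199.185.239
  88.178.128.0/17 (88.178.128.0 - 88.178.255.255) -> 117.199.185.242
More-specific entries that do NOT match:
  88.162.243.60/30 (88.162.243.60 - 88.162.243.63) does not contain 88.178.243.61
  80.178.243.32/27 (80.178.243.32 - 80.178.243.63) does not contain 88.178.243.61
  88.178.160.0/19 (88.178.160.0 - 88.178.191.255) does not contain 88.178.243.61
Longest matching prefix is /17 -> next hop 117.199.185.242.

117.199.185.242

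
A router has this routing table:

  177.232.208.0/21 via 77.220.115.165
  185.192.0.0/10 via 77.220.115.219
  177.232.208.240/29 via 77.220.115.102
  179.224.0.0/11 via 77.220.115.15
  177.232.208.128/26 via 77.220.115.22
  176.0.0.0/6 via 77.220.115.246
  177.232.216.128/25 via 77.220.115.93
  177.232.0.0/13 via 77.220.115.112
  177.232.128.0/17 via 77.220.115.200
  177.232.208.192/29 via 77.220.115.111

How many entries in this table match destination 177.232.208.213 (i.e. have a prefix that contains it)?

Prefixes containing 177.232.208.213:
  176.0.0.0/6 (176.0.0.0 - 179.255.255.255)
  177.232.0.0/13 (177.232.0.0 - 177.239.255.255)
  177.232.128.0/17 (177.232.128.0 - 177.232.255.255)
  177.232.208.0/21 (177.232.208.0 - 177.232.215.255)
Total matching entries: 4.

4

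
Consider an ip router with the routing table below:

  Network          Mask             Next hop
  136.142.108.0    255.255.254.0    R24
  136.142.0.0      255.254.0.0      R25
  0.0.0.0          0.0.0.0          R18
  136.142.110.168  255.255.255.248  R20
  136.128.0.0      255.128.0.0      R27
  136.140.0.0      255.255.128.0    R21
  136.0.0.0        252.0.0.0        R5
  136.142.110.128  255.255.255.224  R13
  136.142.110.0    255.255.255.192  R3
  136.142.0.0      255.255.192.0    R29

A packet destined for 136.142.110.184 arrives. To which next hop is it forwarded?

Routes whose prefix contains 136.142.110.184:
  0.0.0.0/0 (default, matches everything) -> R18
  136.0.0.0/6 (136.0.0.0 - 139.255.255.255) -> R5
  136.128.0.0/9 (136.128.0.0 - 136.255.255.255) -> R27
  136.142.0.0/15 (136.142.0.0 - 136.143.255.255) -> R25
More-specific entries that do NOT match:
  136.142.110.168/29 (136.142.110.168 - 136.142.110.175) does not contain 136.142.110.184
  136.142.110.128/27 (136.142.110.128 - 136.142.110.159) does not contain 136.142.110.184
  136.142.110.0/26 (136.142.110.0 - 136.142.110.63) does not contain 136.142.110.184
  136.142.108.0/23 (136.142.108.0 - 136.142.109.255) does not contain 136.142.110.184
  136.142.0.0/18 (136.142.0.0 - 136.142.63.255) does not contain 136.142.110.184
  136.140.0.0/17 (136.140.0.0 - 136.140.127.255) does not contain 136.142.110.184
Longest matching prefix is /15 -> next hop R25.

R25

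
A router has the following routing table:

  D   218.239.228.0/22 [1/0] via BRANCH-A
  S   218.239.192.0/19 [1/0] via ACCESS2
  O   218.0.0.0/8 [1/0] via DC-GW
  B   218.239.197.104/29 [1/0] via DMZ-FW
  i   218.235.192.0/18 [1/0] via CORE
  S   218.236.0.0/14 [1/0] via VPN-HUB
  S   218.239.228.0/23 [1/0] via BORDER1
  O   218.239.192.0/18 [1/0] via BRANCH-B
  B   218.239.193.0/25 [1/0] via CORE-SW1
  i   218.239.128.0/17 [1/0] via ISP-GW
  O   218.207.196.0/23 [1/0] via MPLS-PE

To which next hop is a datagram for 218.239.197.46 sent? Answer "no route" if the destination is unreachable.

Routes whose prefix contains 218.239.197.46:
  218.0.0.0/8 (218.0.0.0 - 218.255.255.255) -> DC-GW
  218.236.0.0/14 (218.236.0.0 - 218.239.255.255) -> VPN-HUB
  218.239.128.0/17 (218.239.128.0 - 218.239.255.255) -> ISP-GW
  218.239.192.0/18 (218.239.192.0 - 218.239.255.255) -> BRANCH-B
  218.239.192.0/19 (218.239.192.0 - 218.239.223.255) -> ACCESS2
More-specific entries that do NOT match:
  218.239.197.104/29 (218.239.197.104 - 218.239.197.111) does not contain 218.239.197.46
  218.239.193.0/25 (218.239.193.0 - 218.239.193.127) does not contain 218.239.197.46
  218.239.228.0/23 (218.239.228.0 - 218.239.229.255) does not contain 218.239.197.46
  218.207.196.0/23 (218.207.196.0 - 218.207.197.255) does not contain 218.239.197.46
  218.239.228.0/22 (218.239.228.0 - 218.239.231.255) does not contain 218.239.197.46
Longest matching prefix is /19 -> next hop ACCESS2.

ACCESS2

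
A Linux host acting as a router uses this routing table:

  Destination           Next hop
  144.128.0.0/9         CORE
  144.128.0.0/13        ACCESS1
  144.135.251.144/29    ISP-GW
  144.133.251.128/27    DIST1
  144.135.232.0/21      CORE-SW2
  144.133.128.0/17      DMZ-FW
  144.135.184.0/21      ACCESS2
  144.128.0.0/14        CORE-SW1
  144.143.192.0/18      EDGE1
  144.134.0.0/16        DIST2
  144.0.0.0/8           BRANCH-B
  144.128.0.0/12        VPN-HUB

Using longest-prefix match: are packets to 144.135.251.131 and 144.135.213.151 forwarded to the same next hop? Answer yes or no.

yes

144.135.251.131: longest match 144.128.0.0/13 -> ACCESS1
144.135.213.151: longest match 144.128.0.0/13 -> ACCESS1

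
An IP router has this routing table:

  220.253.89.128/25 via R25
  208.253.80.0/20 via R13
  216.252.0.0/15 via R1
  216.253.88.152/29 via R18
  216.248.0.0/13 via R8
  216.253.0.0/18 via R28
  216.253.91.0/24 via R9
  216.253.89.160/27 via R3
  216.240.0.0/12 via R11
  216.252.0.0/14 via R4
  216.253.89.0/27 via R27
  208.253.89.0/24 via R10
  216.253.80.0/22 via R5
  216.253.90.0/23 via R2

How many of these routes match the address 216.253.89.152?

Prefixes containing 216.253.89.152:
  216.240.0.0/12 (216.240.0.0 - 216.255.255.255)
  216.248.0.0/13 (216.248.0.0 - 216.255.255.255)
  216.252.0.0/14 (216.252.0.0 - 216.255.255.255)
  216.252.0.0/15 (216.252.0.0 - 216.253.255.255)
Total matching entries: 4.

4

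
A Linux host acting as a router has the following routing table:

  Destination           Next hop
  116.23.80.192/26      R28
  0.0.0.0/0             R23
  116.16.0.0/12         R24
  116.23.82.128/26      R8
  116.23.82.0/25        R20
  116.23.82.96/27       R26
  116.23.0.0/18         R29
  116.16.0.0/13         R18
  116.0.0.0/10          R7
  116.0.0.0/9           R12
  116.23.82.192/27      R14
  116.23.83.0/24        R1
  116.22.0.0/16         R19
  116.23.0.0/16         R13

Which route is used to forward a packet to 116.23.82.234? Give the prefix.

Entries matching 116.23.82.234:
  0.0.0.0/0 (default, matches everything)
  116.0.0.0/9 (116.0.0.0 - 116.127.255.255)
  116.0.0.0/10 (116.0.0.0 - 116.63.255.255)
  116.16.0.0/12 (116.16.0.0 - 116.31.255.255)
  116.16.0.0/13 (116.16.0.0 - 116.23.255.255)
  116.23.0.0/16 (116.23.0.0 - 116.23.255.255)
Most specific is 116.23.0.0/16.

116.23.0.0/16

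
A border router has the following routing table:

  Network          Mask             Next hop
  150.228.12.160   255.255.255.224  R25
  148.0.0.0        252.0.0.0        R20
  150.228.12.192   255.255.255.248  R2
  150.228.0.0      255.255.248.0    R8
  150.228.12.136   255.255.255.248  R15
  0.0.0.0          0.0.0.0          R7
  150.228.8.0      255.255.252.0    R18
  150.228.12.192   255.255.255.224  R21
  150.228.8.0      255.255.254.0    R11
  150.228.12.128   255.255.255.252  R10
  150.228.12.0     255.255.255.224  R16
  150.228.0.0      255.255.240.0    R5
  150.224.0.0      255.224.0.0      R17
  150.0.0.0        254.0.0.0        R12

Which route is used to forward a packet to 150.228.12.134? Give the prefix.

Entries matching 150.228.12.134:
  0.0.0.0/0 (default, matches everything)
  148.0.0.0/6 (148.0.0.0 - 151.255.255.255)
  150.0.0.0/7 (150.0.0.0 - 151.255.255.255)
  150.224.0.0/11 (150.224.0.0 - 150.255.255.255)
  150.228.0.0/20 (150.228.0.0 - 150.228.15.255)
Most specific is 150.228.0.0/20.

150.228.0.0/20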